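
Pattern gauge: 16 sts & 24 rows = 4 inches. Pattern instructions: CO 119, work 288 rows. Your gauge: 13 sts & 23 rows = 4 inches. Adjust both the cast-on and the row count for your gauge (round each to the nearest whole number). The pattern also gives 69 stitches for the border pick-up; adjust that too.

Stitches: 119 × 13/16 = 96.69 → 97.
Rows: 288 × 23/24 = 276.00 → 276.
border pick-up: 69 × 13/16 = 56.06 → 56.

Cast on 97 stitches; work 276 rows; border pick-up 56 stitches.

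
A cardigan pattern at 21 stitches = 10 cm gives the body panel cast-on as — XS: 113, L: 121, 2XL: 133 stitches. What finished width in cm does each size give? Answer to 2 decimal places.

XS 53.81 cm; L 57.62 cm; 2XL 63.33 cm.

21/10 = 2.1 sts per cm.
XS: 113 / 2.1 = 53.810 → 53.81 cm.
L: 121 / 2.1 = 57.619 → 57.62 cm.
2XL: 133 / 2.1 = 63.333 → 63.33 cm.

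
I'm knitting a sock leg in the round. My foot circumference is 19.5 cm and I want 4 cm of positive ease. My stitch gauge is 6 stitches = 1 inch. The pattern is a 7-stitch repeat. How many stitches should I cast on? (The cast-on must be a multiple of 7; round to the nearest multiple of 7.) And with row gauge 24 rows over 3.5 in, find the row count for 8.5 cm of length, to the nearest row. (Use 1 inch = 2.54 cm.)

Finished = 19.5 + 4 = 23.5 cm.
23.5 cm × 1/2.54 = 9.25 inches.
6/1 = 6 sts per in; 9.25 × 6 = 55.51 sts.
Nearest multiple of 7 → 56.
8.5 cm = 3.35 inches; × 6.857 = 22.95 → 23 rows.

Cast on 56 stitches; work 23 rows.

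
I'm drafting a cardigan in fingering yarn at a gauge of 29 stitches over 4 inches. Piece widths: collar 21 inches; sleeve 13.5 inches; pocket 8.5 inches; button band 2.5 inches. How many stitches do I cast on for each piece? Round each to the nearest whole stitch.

Rate = 29/4 = 7.25 sts per in.
collar: 21 × 7.25 = 152.25 → 152.
sleeve: 13.5 × 7.25 = 97.88 → 98.
pocket: 8.5 × 7.25 = 61.62 → 62.
button band: 2.5 × 7.25 = 18.12 → 18.

collar 152; sleeve 98; pocket 62; button band 18.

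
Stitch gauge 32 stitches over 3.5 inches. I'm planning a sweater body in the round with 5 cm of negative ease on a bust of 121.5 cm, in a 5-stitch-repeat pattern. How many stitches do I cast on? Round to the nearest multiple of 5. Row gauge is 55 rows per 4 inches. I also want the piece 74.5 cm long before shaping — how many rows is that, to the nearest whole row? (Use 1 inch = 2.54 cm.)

Cast on 420 stitches; work 403 rows.

Finished = 121.5 − 5 = 116.5 cm.
116.5 cm × 1/2.54 = 45.87 inches.
32/3.5 = 9.143 sts per in; 45.87 × 9.143 = 419.35 sts.
Nearest multiple of 5 → 420.
74.5 cm = 29.33 inches; × 13.75 = 403.30 → 403 rows.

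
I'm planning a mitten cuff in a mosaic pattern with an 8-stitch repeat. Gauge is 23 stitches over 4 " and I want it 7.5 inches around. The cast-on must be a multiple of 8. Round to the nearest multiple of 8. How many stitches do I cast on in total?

40 stitches.

23 / 4 = 5.75 sts per inch.
7.5 × 5.75 = 43.12 sts.
Nearest multiple of 8: 40.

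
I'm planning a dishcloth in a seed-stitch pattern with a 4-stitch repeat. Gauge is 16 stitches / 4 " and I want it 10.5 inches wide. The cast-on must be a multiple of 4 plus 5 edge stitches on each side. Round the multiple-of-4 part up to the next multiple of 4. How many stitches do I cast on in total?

16 / 4 = 4 sts per inch.
10.5 × 4 = 42.00 sts.
Less 10 edge sts → 32.00 for the repeat.
Next multiple of 4: 32.
Add back 10 edge sts → 42.

CO 42 sts.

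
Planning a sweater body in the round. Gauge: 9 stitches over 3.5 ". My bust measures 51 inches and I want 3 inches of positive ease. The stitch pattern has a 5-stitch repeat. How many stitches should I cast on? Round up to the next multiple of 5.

CO 140 sts.

Finished = 51 + 3 = 54 inches.
9 / 3.5 = 2.571 sts/in.
54 × 2.571 = 138.86 sts.
Next multiple of 5: 140.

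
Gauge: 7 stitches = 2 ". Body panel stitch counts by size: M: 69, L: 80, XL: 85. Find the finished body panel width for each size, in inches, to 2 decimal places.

M 19.71 inches; L 22.86 inches; XL 24.29 inches.

7/2 = 3.5 sts per in.
M: 69 / 3.5 = 19.714 → 19.71 in.
L: 80 / 3.5 = 22.857 → 22.86 in.
XL: 85 / 3.5 = 24.286 → 24.29 in.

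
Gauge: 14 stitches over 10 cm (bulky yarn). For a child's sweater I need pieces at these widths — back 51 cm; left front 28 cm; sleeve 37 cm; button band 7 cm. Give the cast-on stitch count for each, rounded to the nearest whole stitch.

back 71; left front 39; sleeve 52; button band 10.

Rate = 14/10 = 1.4 sts per cm.
back: 51 × 1.4 = 71.40 → 71.
left front: 28 × 1.4 = 39.20 → 39.
sleeve: 37 × 1.4 = 51.80 → 52.
button band: 7 × 1.4 = 9.80 → 10.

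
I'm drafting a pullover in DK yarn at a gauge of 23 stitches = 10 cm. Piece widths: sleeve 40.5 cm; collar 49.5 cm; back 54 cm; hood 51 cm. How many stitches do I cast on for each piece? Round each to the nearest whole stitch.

Rate = 23/10 = 2.3 sts per cm.
sleeve: 40.5 × 2.3 = 93.15 → 93.
collar: 49.5 × 2.3 = 113.85 → 114.
back: 54 × 2.3 = 124.20 → 124.
hood: 51 × 2.3 = 117.30 → 117.

sleeve 93; collar 114; back 124; hood 117.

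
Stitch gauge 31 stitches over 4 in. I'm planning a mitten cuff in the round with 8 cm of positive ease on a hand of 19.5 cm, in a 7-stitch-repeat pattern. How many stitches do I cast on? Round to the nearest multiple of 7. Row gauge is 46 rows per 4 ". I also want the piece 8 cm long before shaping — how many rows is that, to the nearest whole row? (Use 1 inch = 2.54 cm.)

Finished = 19.5 + 8 = 27.5 cm.
27.5 cm × 1/2.54 = 10.83 inches.
31/4 = 7.75 sts per in; 10.83 × 7.75 = 83.91 sts.
Nearest multiple of 7 → 84.
8 cm = 3.15 inches; × 11.5 = 36.22 → 36 rows.

Cast on 84 stitches; work 36 rows.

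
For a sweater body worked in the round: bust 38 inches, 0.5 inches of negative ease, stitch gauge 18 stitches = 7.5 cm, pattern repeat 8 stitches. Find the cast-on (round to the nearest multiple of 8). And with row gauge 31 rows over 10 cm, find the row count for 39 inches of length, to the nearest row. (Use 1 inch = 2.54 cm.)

Cast on 232 stitches; work 307 rows.

Finished = 38 − 0.5 = 37.5 inches.
37.5 inches × 2.54 = 95.25 cm.
18/7.5 = 2.4 sts per cm; 95.25 × 2.4 = 228.60 sts.
Nearest multiple of 8 → 232.
39 inches = 99.06 cm; × 3.1 = 307.09 → 307 rows.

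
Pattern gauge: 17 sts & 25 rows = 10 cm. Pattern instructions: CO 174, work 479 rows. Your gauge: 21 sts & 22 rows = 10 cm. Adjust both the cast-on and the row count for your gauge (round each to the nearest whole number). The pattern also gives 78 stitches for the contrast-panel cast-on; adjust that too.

Stitches: 174 × 21/17 = 214.94 → 215.
Rows: 479 × 22/25 = 421.52 → 422.
contrast-panel cast-on: 78 × 21/17 = 96.35 → 96.

Cast on 215 stitches; work 422 rows; contrast-panel cast-on 96 stitches.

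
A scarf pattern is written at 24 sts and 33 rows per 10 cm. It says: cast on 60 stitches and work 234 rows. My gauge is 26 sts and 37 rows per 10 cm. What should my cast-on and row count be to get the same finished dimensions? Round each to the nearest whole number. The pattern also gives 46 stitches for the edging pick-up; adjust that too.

Stitches: 60 × 26/24 = 65.00 → 65.
Rows: 234 × 37/33 = 262.36 → 262.
edging pick-up: 46 × 26/24 = 49.83 → 50.

Cast on 65 stitches; work 262 rows; edging pick-up 50 stitches.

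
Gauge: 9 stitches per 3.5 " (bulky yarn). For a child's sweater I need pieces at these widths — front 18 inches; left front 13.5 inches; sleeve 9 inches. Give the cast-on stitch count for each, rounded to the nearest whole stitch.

front 46; left front 35; sleeve 23.

Rate = 9/3.5 = 2.571 sts per in.
front: 18 × 2.571 = 46.29 → 46.
left front: 13.5 × 2.571 = 34.71 → 35.
sleeve: 9 × 2.571 = 23.14 → 23.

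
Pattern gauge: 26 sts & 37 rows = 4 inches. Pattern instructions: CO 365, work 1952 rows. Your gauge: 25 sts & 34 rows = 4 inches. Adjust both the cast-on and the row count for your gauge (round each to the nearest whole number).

Stitches: 365 × 25/26 = 350.96 → 351.
Rows: 1952 × 34/37 = 1793.73 → 1794.

Cast on 351 stitches; work 1794 rows.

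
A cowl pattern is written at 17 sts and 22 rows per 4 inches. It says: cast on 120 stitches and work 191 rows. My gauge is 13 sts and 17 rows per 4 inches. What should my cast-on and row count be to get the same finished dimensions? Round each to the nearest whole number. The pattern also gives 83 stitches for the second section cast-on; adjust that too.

Cast on 92 stitches; work 148 rows; second section cast-on 63 stitches.

Stitches: 120 × 13/17 = 91.76 → 92.
Rows: 191 × 17/22 = 147.59 → 148.
second section cast-on: 83 × 13/17 = 63.47 → 63.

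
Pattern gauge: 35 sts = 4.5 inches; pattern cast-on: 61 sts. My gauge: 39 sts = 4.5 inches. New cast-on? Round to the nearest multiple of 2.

Scale factor = 39 / 35 = 1.114.
61 × 39 / 35 = 67.97 sts.
→ 68 sts.

68 stitches.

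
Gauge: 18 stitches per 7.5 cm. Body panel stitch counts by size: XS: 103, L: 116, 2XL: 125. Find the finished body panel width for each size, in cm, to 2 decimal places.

XS 42.92 cm; L 48.33 cm; 2XL 52.08 cm.

18/7.5 = 2.4 sts per cm.
XS: 103 / 2.4 = 42.917 → 42.92 cm.
L: 116 / 2.4 = 48.333 → 48.33 cm.
2XL: 125 / 2.4 = 52.083 → 52.08 cm.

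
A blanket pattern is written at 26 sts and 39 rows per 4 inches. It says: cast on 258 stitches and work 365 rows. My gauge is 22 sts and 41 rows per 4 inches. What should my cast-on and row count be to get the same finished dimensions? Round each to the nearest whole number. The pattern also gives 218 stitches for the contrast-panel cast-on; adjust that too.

Stitches: 258 × 22/26 = 218.31 → 218.
Rows: 365 × 41/39 = 383.72 → 384.
contrast-panel cast-on: 218 × 22/26 = 184.46 → 184.

Cast on 218 stitches; work 384 rows; contrast-panel cast-on 184 stitches.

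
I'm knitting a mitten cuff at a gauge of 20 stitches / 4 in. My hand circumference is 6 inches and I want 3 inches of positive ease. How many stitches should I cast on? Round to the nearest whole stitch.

CO 45 sts.

Finished = 6 + 3 = 9 in.
20 / 4 = 5 sts per inch.
9.00 × 5 = 45.00 sts.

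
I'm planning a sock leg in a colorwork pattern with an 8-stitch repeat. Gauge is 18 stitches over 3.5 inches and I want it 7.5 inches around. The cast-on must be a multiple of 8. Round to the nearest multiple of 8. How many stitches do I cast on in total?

18 / 3.5 = 5.143 sts per inch.
7.5 × 5.143 = 38.57 sts.
Nearest multiple of 8: 40.

40 stitches.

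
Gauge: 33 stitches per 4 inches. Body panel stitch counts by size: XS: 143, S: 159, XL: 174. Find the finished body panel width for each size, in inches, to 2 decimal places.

XS 17.33 inches; S 19.27 inches; XL 21.09 inches.

33/4 = 8.25 sts per in.
XS: 143 / 8.25 = 17.333 → 17.33 in.
S: 159 / 8.25 = 19.273 → 19.27 in.
XL: 174 / 8.25 = 21.091 → 21.09 in.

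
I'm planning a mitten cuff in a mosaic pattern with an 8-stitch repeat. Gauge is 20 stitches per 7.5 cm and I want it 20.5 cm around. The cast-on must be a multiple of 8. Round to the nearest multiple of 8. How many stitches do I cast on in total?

Cast on 56 stitches.

20 / 7.5 = 2.667 sts per cm.
20.5 × 2.667 = 54.67 sts.
Nearest multiple of 8: 56.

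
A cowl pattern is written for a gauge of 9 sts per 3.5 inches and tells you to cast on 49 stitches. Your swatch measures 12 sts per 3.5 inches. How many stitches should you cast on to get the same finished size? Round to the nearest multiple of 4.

Scale factor = 12 / 9 = 1.333.
49 × 12 / 9 = 65.33 sts.
→ 64 sts.

CO 64 sts.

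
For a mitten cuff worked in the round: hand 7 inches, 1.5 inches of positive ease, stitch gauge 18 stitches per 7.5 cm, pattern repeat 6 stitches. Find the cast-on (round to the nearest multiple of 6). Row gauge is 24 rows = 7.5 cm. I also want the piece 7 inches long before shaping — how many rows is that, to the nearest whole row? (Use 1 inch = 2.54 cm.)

Finished = 7 + 1.5 = 8.5 inches.
8.5 inches × 2.54 = 21.59 cm.
18/7.5 = 2.4 sts per cm; 21.59 × 2.4 = 51.82 sts.
Nearest multiple of 6 → 54.
7 inches = 17.78 cm; × 3.2 = 56.90 → 57 rows.

Cast on 54 stitches; work 57 rows.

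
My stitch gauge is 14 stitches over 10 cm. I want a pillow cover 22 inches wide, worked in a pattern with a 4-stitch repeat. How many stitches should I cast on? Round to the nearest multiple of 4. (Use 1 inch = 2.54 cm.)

CO 80 sts.

22 in = 22 × 2.54 = 55.88 cm.
14 / 10 = 1.4 sts/cm.
55.88 × 1.4 = 78.23 sts.
→ 80.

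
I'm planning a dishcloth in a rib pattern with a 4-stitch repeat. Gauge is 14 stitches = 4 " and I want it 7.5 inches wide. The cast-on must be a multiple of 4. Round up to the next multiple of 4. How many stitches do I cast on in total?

14 / 4 = 3.5 sts per inch.
7.5 × 3.5 = 26.25 sts.
Next multiple of 4: 28.

Cast on 28 stitches.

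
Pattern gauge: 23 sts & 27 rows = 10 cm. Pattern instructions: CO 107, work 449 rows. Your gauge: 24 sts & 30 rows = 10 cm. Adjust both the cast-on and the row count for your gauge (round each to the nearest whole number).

Cast on 112 stitches; work 499 rows.

Stitches: 107 × 24/23 = 111.65 → 112.
Rows: 449 × 30/27 = 498.89 → 499.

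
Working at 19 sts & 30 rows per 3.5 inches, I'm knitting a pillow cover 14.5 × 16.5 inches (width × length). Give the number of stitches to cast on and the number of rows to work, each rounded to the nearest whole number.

Cast on 79 stitches and work 141 rows.

Stitch gauge = 19/3.5 = 5.429 sts/in; 14.5 × 5.429 = 78.71 → 79 sts.
Row gauge = 30/3.5 = 8.571 rows/in; 16.5 × 8.571 = 141.43 → 141 rows.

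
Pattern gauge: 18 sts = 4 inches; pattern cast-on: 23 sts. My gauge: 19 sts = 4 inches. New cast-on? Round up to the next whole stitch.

Scale factor = 19 / 18 = 1.056.
23 × 19 / 18 = 24.28 sts.
→ 25 sts.

25 stitches.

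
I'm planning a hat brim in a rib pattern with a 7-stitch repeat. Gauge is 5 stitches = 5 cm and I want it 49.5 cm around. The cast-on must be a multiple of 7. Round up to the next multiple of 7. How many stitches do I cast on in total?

5 / 5 = 1 sts per cm.
49.5 × 1 = 49.50 sts.
Next multiple of 7: 56.

Cast on 56 stitches.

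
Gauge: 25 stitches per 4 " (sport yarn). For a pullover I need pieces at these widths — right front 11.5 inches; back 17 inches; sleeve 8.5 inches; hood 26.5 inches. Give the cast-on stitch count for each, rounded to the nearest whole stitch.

right front 72; back 106; sleeve 53; hood 166.

Rate = 25/4 = 6.25 sts per in.
right front: 11.5 × 6.25 = 71.88 → 72.
back: 17 × 6.25 = 106.25 → 106.
sleeve: 8.5 × 6.25 = 53.12 → 53.
hood: 26.5 × 6.25 = 165.62 → 166.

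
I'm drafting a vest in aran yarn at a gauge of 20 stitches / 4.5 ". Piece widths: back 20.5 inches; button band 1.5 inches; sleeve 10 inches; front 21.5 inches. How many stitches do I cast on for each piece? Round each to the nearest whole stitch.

back 91; button band 7; sleeve 44; front 96.

Rate = 20/4.5 = 4.444 sts per in.
back: 20.5 × 4.444 = 91.11 → 91.
button band: 1.5 × 4.444 = 6.67 → 7.
sleeve: 10 × 4.444 = 44.44 → 44.
front: 21.5 × 4.444 = 95.56 → 96.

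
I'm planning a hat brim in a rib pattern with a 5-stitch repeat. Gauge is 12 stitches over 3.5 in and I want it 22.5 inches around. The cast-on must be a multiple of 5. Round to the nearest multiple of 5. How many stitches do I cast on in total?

12 / 3.5 = 3.429 sts per inch.
22.5 × 3.429 = 77.14 sts.
Nearest multiple of 5: 75.

CO 75 sts.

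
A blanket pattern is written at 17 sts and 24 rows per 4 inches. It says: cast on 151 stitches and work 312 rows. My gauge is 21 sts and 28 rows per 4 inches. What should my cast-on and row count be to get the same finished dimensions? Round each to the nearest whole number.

Stitches: 151 × 21/17 = 186.53 → 187.
Rows: 312 × 28/24 = 364.00 → 364.

Cast on 187 stitches; work 364 rows.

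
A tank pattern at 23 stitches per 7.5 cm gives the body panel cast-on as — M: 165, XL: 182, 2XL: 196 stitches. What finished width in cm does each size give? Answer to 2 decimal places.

23/7.5 = 3.067 sts per cm.
M: 165 / 3.067 = 53.804 → 53.80 cm.
XL: 182 / 3.067 = 59.348 → 59.35 cm.
2XL: 196 / 3.067 = 63.913 → 63.91 cm.

M 53.80 cm; XL 59.35 cm; 2XL 63.91 cm.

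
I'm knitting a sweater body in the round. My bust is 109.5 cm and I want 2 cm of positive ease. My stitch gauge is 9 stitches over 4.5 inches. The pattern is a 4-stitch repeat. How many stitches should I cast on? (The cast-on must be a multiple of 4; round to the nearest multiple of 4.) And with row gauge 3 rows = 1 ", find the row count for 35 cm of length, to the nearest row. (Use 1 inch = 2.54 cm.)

Finished = 109.5 + 2 = 111.5 cm.
111.5 cm × 1/2.54 = 43.90 inches.
9/4.5 = 2 sts per in; 43.90 × 2 = 87.80 sts.
Nearest multiple of 4 → 88.
35 cm = 13.78 inches; × 3 = 41.34 → 41 rows.

Cast on 88 stitches; work 41 rows.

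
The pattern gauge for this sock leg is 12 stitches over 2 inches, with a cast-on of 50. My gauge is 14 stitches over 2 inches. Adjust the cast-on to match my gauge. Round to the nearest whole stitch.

Scale factor = 14 / 12 = 1.167.
50 × 14 / 12 = 58.33 sts.
→ 58 sts.

CO 58 sts.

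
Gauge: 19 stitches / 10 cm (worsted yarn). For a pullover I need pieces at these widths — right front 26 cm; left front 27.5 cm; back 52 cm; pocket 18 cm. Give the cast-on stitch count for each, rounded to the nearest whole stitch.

right front 49; left front 52; back 99; pocket 34.

Rate = 19/10 = 1.9 sts per cm.
right front: 26 × 1.9 = 49.40 → 49.
left front: 27.5 × 1.9 = 52.25 → 52.
back: 52 × 1.9 = 98.80 → 99.
pocket: 18 × 1.9 = 34.20 → 34.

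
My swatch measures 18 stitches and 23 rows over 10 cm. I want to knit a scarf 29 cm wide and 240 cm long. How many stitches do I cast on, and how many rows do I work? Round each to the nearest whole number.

Stitch gauge = 18/10 = 1.8 sts/cm; 29 × 1.8 = 52.20 → 52 sts.
Row gauge = 23/10 = 2.3 rows/cm; 240 × 2.3 = 552.00 → 552 rows.

Cast on 52 stitches and work 552 rows.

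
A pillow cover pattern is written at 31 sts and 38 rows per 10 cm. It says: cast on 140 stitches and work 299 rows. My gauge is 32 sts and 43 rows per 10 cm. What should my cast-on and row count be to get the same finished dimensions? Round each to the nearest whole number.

Stitches: 140 × 32/31 = 144.52 → 145.
Rows: 299 × 43/38 = 338.34 → 338.

Cast on 145 stitches; work 338 rows.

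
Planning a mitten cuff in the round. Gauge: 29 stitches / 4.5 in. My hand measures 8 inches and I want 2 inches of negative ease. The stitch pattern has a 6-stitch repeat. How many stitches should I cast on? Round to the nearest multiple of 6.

CO 36 sts.

Finished = 8 − 2 = 6 inches.
29 / 4.5 = 6.444 sts/in.
6 × 6.444 = 38.67 sts.
Nearest multiple of 6: 36.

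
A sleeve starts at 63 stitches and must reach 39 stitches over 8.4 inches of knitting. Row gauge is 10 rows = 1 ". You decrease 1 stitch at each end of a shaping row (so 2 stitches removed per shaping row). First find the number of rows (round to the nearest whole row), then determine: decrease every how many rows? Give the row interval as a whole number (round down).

Rows = 8.4 × 10 = 84.0 → 84 rows.
Stitches to remove: 24 → 12 shaping rows (at 2 st each).
84 / 12 = 7.00 → every 7 rows.

Decrease every 7th row.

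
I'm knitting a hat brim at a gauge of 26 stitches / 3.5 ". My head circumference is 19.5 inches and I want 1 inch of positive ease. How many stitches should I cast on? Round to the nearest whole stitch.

Finished = 19.5 + 1 = 20.5 in.
26 / 3.5 = 7.429 sts per inch.
20.50 × 7.429 = 152.29 sts.
→ 152 sts.

Cast on 152 stitches.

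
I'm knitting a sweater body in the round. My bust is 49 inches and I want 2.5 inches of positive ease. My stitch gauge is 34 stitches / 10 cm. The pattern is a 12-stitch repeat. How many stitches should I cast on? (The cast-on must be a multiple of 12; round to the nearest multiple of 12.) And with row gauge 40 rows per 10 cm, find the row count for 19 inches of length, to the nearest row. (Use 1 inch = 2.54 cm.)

Finished = 49 + 2.5 = 51.5 inches.
51.5 inches × 2.54 = 130.81 cm.
34/10 = 3.4 sts per cm; 130.81 × 3.4 = 444.75 sts.
Nearest multiple of 12 → 444.
19 inches = 48.26 cm; × 4 = 193.04 → 193 rows.

Cast on 444 stitches; work 193 rows.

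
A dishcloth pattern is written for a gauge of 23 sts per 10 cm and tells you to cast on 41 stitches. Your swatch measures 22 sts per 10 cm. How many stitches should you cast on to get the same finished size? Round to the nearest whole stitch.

Cast on 39 stitches.

Scale factor = 22 / 23 = 0.957.
41 × 22 / 23 = 39.22 sts.
→ 39 sts.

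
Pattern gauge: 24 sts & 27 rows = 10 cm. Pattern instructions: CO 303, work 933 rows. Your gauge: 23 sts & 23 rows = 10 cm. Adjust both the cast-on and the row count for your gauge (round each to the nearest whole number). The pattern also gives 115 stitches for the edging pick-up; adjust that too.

Cast on 290 stitches; work 795 rows; edging pick-up 110 stitches.

Stitches: 303 × 23/24 = 290.38 → 290.
Rows: 933 × 23/27 = 794.78 → 795.
edging pick-up: 115 × 23/24 = 110.21 → 110.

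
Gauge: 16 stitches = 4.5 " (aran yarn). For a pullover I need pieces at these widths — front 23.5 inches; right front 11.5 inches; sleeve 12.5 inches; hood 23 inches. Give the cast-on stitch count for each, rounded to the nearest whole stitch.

front 84; right front 41; sleeve 44; hood 82.

Rate = 16/4.5 = 3.556 sts per in.
front: 23.5 × 3.556 = 83.56 → 84.
right front: 11.5 × 3.556 = 40.89 → 41.
sleeve: 12.5 × 3.556 = 44.44 → 44.
hood: 23 × 3.556 = 81.78 → 82.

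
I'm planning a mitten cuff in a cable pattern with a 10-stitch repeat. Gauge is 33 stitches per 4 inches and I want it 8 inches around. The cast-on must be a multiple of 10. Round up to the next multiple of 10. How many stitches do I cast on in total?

33 / 4 = 8.25 sts per inch.
8 × 8.25 = 66.00 sts.
Next multiple of 10: 70.

Cast on 70 stitches.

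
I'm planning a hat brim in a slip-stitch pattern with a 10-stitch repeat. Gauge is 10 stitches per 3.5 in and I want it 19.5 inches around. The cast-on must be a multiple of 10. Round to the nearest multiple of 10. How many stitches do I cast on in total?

60 stitches.

10 / 3.5 = 2.857 sts per inch.
19.5 × 2.857 = 55.71 sts.
Nearest multiple of 10: 60.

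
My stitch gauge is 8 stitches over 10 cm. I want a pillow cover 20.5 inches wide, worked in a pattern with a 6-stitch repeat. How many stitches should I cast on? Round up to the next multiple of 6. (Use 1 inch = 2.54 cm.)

20.5 in = 20.5 × 2.54 = 52.07 cm.
8 / 10 = 0.8 sts/cm.
52.07 × 0.8 = 41.66 sts.
→ 42.

CO 42 sts.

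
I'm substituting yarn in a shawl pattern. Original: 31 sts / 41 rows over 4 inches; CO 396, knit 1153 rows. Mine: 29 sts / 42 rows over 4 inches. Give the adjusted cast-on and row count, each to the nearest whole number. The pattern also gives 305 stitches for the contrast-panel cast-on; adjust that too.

Stitches: 396 × 29/31 = 370.45 → 370.
Rows: 1153 × 42/41 = 1181.12 → 1181.
contrast-panel cast-on: 305 × 29/31 = 285.32 → 285.

Cast on 370 stitches; work 1181 rows; contrast-panel cast-on 285 stitches.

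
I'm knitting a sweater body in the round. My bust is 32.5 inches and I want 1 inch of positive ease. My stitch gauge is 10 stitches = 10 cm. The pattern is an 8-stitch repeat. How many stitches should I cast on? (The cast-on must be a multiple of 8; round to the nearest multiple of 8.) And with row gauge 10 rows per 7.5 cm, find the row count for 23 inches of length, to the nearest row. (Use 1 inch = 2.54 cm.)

Finished = 32.5 + 1 = 33.5 inches.
33.5 inches × 2.54 = 85.09 cm.
10/10 = 1 sts per cm; 85.09 × 1 = 85.09 sts.
Nearest multiple of 8 → 88.
23 inches = 58.42 cm; × 1.333 = 77.89 → 78 rows.

Cast on 88 stitches; work 78 rows.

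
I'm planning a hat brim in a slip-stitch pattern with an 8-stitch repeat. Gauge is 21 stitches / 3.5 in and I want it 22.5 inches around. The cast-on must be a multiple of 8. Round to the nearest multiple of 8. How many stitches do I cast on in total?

21 / 3.5 = 6 sts per inch.
22.5 × 6 = 135.00 sts.
Nearest multiple of 8: 136.

CO 136 sts.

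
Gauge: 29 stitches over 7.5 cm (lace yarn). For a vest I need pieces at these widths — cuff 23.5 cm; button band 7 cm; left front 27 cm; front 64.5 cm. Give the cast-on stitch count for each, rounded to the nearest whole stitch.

cuff 91; button band 27; left front 104; front 249.

Rate = 29/7.5 = 3.867 sts per cm.
cuff: 23.5 × 3.867 = 90.87 → 91.
button band: 7 × 3.867 = 27.07 → 27.
left front: 27 × 3.867 = 104.40 → 104.
front: 64.5 × 3.867 = 249.40 → 249.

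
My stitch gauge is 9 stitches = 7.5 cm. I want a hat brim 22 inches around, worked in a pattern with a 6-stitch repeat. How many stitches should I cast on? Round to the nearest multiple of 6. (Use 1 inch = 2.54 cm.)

22 in = 22 × 2.54 = 55.88 cm.
9 / 7.5 = 1.2 sts/cm.
55.88 × 1.2 = 67.06 sts.
→ 66.

Cast on 66 stitches.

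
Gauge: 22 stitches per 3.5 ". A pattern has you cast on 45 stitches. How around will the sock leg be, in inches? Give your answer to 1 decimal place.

22 stitches / 3.5 inch = 6.286 stitches per inch.
45 / 6.286 = 7.16 inches.

7.2 inches.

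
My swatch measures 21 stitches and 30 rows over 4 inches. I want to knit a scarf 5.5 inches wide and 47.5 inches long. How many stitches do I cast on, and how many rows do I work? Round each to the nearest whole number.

Stitch gauge = 21/4 = 5.25 sts/in; 5.5 × 5.25 = 28.88 → 29 sts.
Row gauge = 30/4 = 7.5 rows/in; 47.5 × 7.5 = 356.25 → 356 rows.

Cast on 29 stitches and work 356 rows.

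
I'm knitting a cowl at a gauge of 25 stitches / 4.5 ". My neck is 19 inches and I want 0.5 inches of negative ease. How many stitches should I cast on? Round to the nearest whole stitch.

Finished = 19 − 0.5 = 18.5 in.
25 / 4.5 = 5.556 sts per inch.
18.50 × 5.556 = 102.78 sts.
→ 103 sts.

CO 103 sts.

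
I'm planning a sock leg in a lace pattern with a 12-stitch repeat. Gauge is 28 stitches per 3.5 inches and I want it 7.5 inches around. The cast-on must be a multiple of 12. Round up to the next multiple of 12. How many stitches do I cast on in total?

28 / 3.5 = 8 sts per inch.
7.5 × 8 = 60.00 sts.
Next multiple of 12: 60.

Cast on 60 stitches.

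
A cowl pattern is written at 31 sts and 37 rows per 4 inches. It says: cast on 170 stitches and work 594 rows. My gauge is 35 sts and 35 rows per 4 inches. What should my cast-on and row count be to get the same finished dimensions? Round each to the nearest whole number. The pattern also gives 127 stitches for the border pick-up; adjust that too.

Stitches: 170 × 35/31 = 191.94 → 192.
Rows: 594 × 35/37 = 561.89 → 562.
border pick-up: 127 × 35/31 = 143.39 → 143.

Cast on 192 stitches; work 562 rows; border pick-up 143 stitches.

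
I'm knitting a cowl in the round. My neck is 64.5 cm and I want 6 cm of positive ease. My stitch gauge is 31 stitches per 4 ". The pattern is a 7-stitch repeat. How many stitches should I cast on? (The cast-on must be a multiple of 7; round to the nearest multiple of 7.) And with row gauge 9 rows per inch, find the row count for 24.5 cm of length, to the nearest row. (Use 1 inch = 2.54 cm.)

Finished = 64.5 + 6 = 70.5 cm.
70.5 cm × 1/2.54 = 27.76 inches.
31/4 = 7.75 sts per in; 27.76 × 7.75 = 215.11 sts.
Nearest multiple of 7 → 217.
24.5 cm = 9.65 inches; × 9 = 86.81 → 87 rows.

Cast on 217 stitches; work 87 rows.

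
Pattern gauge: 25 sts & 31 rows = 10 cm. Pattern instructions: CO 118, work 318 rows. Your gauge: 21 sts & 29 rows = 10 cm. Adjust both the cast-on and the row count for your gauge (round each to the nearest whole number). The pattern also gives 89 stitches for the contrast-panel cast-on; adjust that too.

Stitches: 118 × 21/25 = 99.12 → 99.
Rows: 318 × 29/31 = 297.48 → 297.
contrast-panel cast-on: 89 × 21/25 = 74.76 → 75.

Cast on 99 stitches; work 297 rows; contrast-panel cast-on 75 stitches.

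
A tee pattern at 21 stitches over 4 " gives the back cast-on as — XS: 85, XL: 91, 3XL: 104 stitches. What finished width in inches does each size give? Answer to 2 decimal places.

21/4 = 5.25 sts per in.
XS: 85 / 5.25 = 16.190 → 16.19 in.
XL: 91 / 5.25 = 17.333 → 17.33 in.
3XL: 104 / 5.25 = 19.810 → 19.81 in.

XS 16.19 inches; XL 17.33 inches; 3XL 19.81 inches.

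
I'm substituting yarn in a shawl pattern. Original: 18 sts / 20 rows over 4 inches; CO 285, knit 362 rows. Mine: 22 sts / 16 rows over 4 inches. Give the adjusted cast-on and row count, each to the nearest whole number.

Stitches: 285 × 22/18 = 348.33 → 348.
Rows: 362 × 16/20 = 289.60 → 290.

Cast on 348 stitches; work 290 rows.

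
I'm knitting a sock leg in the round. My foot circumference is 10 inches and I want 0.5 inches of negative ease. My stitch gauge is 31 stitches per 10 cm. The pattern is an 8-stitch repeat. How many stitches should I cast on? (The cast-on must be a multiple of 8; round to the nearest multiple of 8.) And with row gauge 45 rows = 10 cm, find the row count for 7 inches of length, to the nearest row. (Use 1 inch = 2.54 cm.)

Finished = 10 − 0.5 = 9.5 inches.
9.5 inches × 2.54 = 24.13 cm.
31/10 = 3.1 sts per cm; 24.13 × 3.1 = 74.80 sts.
Nearest multiple of 8 → 72.
7 inches = 17.78 cm; × 4.5 = 80.01 → 80 rows.

Cast on 72 stitches; work 80 rows.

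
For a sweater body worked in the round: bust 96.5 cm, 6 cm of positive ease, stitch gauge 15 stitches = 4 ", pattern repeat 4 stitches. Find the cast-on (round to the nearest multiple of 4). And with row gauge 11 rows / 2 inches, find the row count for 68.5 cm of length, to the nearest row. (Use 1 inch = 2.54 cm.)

Cast on 152 stitches; work 148 rows.

Finished = 96.5 + 6 = 102.5 cm.
102.5 cm × 1/2.54 = 40.35 inches.
15/4 = 3.75 sts per in; 40.35 × 3.75 = 151.33 sts.
Nearest multiple of 4 → 152.
68.5 cm = 26.97 inches; × 5.5 = 148.33 → 148 rows.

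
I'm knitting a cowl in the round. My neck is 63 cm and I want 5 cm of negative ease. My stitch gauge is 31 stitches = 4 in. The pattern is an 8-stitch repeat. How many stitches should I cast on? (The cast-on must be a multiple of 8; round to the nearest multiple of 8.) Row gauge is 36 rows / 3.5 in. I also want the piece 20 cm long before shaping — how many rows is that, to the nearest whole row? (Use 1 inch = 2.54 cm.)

Finished = 63 − 5 = 58 cm.
58 cm × 1/2.54 = 22.83 inches.
31/4 = 7.75 sts per in; 22.83 × 7.75 = 176.97 sts.
Nearest multiple of 8 → 176.
20 cm = 7.87 inches; × 10.286 = 80.99 → 81 rows.

Cast on 176 stitches; work 81 rows.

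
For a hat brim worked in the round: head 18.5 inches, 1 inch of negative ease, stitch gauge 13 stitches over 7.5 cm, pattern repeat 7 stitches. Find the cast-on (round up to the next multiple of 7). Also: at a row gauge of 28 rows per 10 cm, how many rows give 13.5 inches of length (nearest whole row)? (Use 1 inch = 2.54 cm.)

Finished = 18.5 − 1 = 17.5 inches.
17.5 inches × 2.54 = 44.45 cm.
13/7.5 = 1.733 sts per cm; 44.45 × 1.733 = 77.05 sts.
Next multiple of 7 → 84.
13.5 inches = 34.29 cm; × 2.8 = 96.01 → 96 rows.

Cast on 84 stitches; work 96 rows.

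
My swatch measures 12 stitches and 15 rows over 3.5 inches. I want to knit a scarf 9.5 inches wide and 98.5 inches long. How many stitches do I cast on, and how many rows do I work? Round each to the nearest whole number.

Cast on 33 stitches and work 422 rows.

Stitch gauge = 12/3.5 = 3.429 sts/in; 9.5 × 3.429 = 32.57 → 33 sts.
Row gauge = 15/3.5 = 4.286 rows/in; 98.5 × 4.286 = 422.14 → 422 rows.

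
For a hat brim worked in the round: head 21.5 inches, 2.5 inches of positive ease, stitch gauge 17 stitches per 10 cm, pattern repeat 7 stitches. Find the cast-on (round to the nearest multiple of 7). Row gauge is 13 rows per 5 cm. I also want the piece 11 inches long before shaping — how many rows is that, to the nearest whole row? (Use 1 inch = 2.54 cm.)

Cast on 105 stitches; work 73 rows.

Finished = 21.5 + 2.5 = 24 inches.
24 inches × 2.54 = 60.96 cm.
17/10 = 1.7 sts per cm; 60.96 × 1.7 = 103.63 sts.
Nearest multiple of 7 → 105.
11 inches = 27.94 cm; × 2.6 = 72.64 → 73 rows.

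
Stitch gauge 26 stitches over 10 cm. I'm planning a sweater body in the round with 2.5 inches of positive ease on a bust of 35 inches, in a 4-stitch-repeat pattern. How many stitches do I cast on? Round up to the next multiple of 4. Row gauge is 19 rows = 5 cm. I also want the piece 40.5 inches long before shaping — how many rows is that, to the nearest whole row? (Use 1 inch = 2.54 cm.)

Finished = 35 + 2.5 = 37.5 inches.
37.5 inches × 2.54 = 95.25 cm.
26/10 = 2.6 sts per cm; 95.25 × 2.6 = 247.65 sts.
Next multiple of 4 → 248.
40.5 inches = 102.87 cm; × 3.8 = 390.91 → 391 rows.

Cast on 248 stitches; work 391 rows.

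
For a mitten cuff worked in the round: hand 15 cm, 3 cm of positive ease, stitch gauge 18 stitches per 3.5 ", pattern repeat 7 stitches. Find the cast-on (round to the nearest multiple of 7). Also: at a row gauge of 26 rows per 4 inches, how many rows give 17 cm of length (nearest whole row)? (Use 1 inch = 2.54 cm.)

Cast on 35 stitches; work 44 rows.

Finished = 15 + 3 = 18 cm.
18 cm × 1/2.54 = 7.09 inches.
18/3.5 = 5.143 sts per in; 7.09 × 5.143 = 36.45 sts.
Nearest multiple of 7 → 35.
17 cm = 6.69 inches; × 6.5 = 43.50 → 44 rows.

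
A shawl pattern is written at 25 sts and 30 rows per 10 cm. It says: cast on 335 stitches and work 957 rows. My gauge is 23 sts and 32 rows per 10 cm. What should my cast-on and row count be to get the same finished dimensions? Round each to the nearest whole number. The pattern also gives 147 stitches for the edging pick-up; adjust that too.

Cast on 308 stitches; work 1021 rows; edging pick-up 135 stitches.

Stitches: 335 × 23/25 = 308.20 → 308.
Rows: 957 × 32/30 = 1020.80 → 1021.
edging pick-up: 147 × 23/25 = 135.24 → 135.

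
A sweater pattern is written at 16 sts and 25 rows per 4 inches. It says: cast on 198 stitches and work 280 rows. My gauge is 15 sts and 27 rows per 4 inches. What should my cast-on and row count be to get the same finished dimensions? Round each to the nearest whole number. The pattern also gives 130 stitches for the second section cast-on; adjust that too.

Stitches: 198 × 15/16 = 185.62 → 186.
Rows: 280 × 27/25 = 302.40 → 302.
second section cast-on: 130 × 15/16 = 121.88 → 122.

Cast on 186 stitches; work 302 rows; second section cast-on 122 stitches.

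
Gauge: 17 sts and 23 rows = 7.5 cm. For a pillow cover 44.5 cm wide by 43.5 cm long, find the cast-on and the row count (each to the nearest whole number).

Stitch gauge = 17/7.5 = 2.267 sts/cm; 44.5 × 2.267 = 100.87 → 101 sts.
Row gauge = 23/7.5 = 3.067 rows/cm; 43.5 × 3.067 = 133.40 → 133 rows.

Cast on 101 stitches and work 133 rows.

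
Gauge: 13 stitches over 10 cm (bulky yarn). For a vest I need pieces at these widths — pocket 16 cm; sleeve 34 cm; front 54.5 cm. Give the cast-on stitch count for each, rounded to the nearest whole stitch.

pocket 21; sleeve 44; front 71.

Rate = 13/10 = 1.3 sts per cm.
pocket: 16 × 1.3 = 20.80 → 21.
sleeve: 34 × 1.3 = 44.20 → 44.
front: 54.5 × 1.3 = 70.85 → 71.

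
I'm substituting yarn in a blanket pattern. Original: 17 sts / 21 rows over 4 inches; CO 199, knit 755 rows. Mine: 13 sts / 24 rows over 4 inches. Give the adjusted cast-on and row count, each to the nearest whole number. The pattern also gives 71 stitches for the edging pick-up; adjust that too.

Stitches: 199 × 13/17 = 152.18 → 152.
Rows: 755 × 24/21 = 862.86 → 863.
edging pick-up: 71 × 13/17 = 54.29 → 54.

Cast on 152 stitches; work 863 rows; edging pick-up 54 stitches.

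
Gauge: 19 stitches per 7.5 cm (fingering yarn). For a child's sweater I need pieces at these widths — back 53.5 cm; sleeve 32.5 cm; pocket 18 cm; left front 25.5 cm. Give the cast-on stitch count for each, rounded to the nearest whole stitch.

Rate = 19/7.5 = 2.533 sts per cm.
back: 53.5 × 2.533 = 135.53 → 136.
sleeve: 32.5 × 2.533 = 82.33 → 82.
pocket: 18 × 2.533 = 45.60 → 46.
left front: 25.5 × 2.533 = 64.60 → 65.

back 136; sleeve 82; pocket 46; left front 65.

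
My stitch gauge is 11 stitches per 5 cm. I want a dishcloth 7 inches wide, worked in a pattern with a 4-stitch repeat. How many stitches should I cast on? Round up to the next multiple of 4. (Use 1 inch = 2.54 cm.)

7 in = 7 × 2.54 = 17.78 cm.
11 / 5 = 2.2 sts/cm.
17.78 × 2.2 = 39.12 sts.
→ 40.

40 stitches.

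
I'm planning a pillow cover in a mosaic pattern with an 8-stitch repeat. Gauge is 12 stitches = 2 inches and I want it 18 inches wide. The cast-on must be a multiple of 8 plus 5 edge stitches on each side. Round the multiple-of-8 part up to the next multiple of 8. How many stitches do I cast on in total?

114 stitches.

12 / 2 = 6 sts per inch.
18 × 6 = 108.00 sts.
Less 10 edge sts → 98.00 for the repeat.
Next multiple of 8: 104.
Add back 10 edge sts → 114.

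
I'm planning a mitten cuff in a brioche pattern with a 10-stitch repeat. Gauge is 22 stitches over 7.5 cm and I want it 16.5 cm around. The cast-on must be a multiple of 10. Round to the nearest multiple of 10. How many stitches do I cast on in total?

Cast on 50 stitches.

22 / 7.5 = 2.933 sts per cm.
16.5 × 2.933 = 48.40 sts.
Nearest multiple of 10: 50.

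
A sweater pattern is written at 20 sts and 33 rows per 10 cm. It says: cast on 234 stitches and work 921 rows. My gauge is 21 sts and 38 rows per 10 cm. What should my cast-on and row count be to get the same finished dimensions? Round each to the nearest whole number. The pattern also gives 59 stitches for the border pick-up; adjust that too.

Stitches: 234 × 21/20 = 245.70 → 246.
Rows: 921 × 38/33 = 1060.55 → 1061.
border pick-up: 59 × 21/20 = 61.95 → 62.

Cast on 246 stitches; work 1061 rows; border pick-up 62 stitches.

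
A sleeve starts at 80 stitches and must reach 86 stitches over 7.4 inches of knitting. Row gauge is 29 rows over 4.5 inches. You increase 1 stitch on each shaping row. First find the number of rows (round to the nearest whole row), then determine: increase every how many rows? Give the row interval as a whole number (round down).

Rows = 7.4 × 6.444 = 47.7 → 48 rows.
Stitches to add: 6 → 6 shaping rows (at 1 st each).
48 / 6 = 8.00 → every 8 rows.

Increase every 8th row.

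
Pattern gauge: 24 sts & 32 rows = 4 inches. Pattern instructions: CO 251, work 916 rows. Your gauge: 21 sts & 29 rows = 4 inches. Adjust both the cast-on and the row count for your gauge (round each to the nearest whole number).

Cast on 220 stitches; work 830 rows.

Stitches: 251 × 21/24 = 219.62 → 220.
Rows: 916 × 29/32 = 830.12 → 830.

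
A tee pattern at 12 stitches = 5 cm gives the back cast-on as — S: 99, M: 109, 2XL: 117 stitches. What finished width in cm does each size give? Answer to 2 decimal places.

12/5 = 2.4 sts per cm.
S: 99 / 2.4 = 41.250 → 41.25 cm.
M: 109 / 2.4 = 45.417 → 45.42 cm.
2XL: 117 / 2.4 = 48.750 → 48.75 cm.

S 41.25 cm; M 45.42 cm; 2XL 48.75 cm.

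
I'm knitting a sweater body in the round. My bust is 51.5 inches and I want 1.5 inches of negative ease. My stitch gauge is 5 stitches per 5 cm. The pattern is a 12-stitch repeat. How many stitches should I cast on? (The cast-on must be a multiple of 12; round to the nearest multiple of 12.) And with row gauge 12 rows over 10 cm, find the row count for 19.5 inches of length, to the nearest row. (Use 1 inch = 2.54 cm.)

Cast on 132 stitches; work 59 rows.

Finished = 51.5 − 1.5 = 50 inches.
50 inches × 2.54 = 127.00 cm.
5/5 = 1 sts per cm; 127.00 × 1 = 127.00 sts.
Nearest multiple of 12 → 132.
19.5 inches = 49.53 cm; × 1.2 = 59.44 → 59 rows.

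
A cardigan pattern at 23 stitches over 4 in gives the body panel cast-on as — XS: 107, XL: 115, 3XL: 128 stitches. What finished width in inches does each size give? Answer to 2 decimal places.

XS 18.61 inches; XL 20.00 inches; 3XL 22.26 inches.

23/4 = 5.75 sts per in.
XS: 107 / 5.75 = 18.609 → 18.61 in.
XL: 115 / 5.75 = 20.000 → 20.00 in.
3XL: 128 / 5.75 = 22.261 → 22.26 in.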